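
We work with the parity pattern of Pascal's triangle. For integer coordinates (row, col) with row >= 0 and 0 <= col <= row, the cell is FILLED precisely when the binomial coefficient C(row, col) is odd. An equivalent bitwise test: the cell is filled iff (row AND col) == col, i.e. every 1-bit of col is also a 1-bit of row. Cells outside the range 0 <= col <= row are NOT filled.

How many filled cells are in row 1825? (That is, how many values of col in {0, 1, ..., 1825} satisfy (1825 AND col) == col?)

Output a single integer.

Answer: 32

Derivation:
1825 in binary = 11100100001
popcount(1825) = number of 1-bits in 11100100001 = 5
A col c satisfies (1825 AND c) == c iff every set bit of c is also set in 1825; each of the 5 set bits of 1825 can independently be on or off in c.
count = 2^5 = 32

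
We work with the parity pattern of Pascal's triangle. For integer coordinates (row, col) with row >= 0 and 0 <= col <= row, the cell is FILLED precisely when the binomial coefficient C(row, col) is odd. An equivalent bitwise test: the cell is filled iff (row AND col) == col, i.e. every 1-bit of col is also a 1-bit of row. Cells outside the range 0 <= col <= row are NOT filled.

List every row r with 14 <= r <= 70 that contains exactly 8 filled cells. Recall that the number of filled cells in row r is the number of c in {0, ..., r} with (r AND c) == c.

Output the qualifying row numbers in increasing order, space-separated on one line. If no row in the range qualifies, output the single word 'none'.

Answer: 14 19 21 22 25 26 28 35 37 38 41 42 44 49 50 52 56 67 69 70

Derivation:
Row r has 2^popcount(r) filled cells, so we need popcount(r) = log2(8) = 3.
Scan r = 14..70 and keep those with exactly 3 one-bits:
r=14=1110 popcount=3 -> KEEP
r=15=1111 popcount=4 -> skip
r=16=10000 popcount=1 -> skip
r=17=10001 popcount=2 -> skip
r=18=10010 popcount=2 -> skip
r=19=10011 popcount=3 -> KEEP
r=20=10100 popcount=2 -> skip
r=21=10101 popcount=3 -> KEEP
r=22=10110 popcount=3 -> KEEP
r=23=10111 popcount=4 -> skip
r=24=11000 popcount=2 -> skip
r=25=11001 popcount=3 -> KEEP
r=26=11010 popcount=3 -> KEEP
r=27=11011 popcount=4 -> skip
r=28=11100 popcount=3 -> KEEP
r=29=11101 popcount=4 -> skip
r=30=11110 popcount=4 -> skip
r=31=11111 popcount=5 -> skip
r=32=100000 popcount=1 -> skip
r=33=100001 popcount=2 -> skip
r=34=100010 popcount=2 -> skip
r=35=100011 popcount=3 -> KEEP
r=36=100100 popcount=2 -> skip
r=37=100101 popcount=3 -> KEEP
r=38=100110 popcount=3 -> KEEP
r=39=100111 popcount=4 -> skip
r=40=101000 popcount=2 -> skip
r=41=101001 popcount=3 -> KEEP
r=42=101010 popcount=3 -> KEEP
r=43=101011 popcount=4 -> skip
r=44=101100 popcount=3 -> KEEP
r=45=101101 popcount=4 -> skip
r=46=101110 popcount=4 -> skip
r=47=101111 popcount=5 -> skip
r=48=110000 popcount=2 -> skip
r=49=110001 popcount=3 -> KEEP
r=50=110010 popcount=3 -> KEEP
r=51=110011 popcount=4 -> skip
r=52=110100 popcount=3 -> KEEP
r=53=110101 popcount=4 -> skip
r=54=110110 popcount=4 -> skip
r=55=110111 popcount=5 -> skip
r=56=111000 popcount=3 -> KEEP
r=57=111001 popcount=4 -> skip
r=58=111010 popcount=4 -> skip
r=59=111011 popcount=5 -> skip
r=60=111100 popcount=4 -> skip
r=61=111101 popcount=5 -> skip
r=62=111110 popcount=5 -> skip
r=63=111111 popcount=6 -> skip
r=64=1000000 popcount=1 -> skip
r=65=1000001 popcount=2 -> skip
r=66=1000010 popcount=2 -> skip
r=67=1000011 popcount=3 -> KEEP
r=68=1000100 popcount=2 -> skip
r=69=1000101 popcount=3 -> KEEP
r=70=1000110 popcount=3 -> KEEP
Kept rows: 14 19 21 22 25 26 28 35 37 38 41 42 44 49 50 52 56 67 69 70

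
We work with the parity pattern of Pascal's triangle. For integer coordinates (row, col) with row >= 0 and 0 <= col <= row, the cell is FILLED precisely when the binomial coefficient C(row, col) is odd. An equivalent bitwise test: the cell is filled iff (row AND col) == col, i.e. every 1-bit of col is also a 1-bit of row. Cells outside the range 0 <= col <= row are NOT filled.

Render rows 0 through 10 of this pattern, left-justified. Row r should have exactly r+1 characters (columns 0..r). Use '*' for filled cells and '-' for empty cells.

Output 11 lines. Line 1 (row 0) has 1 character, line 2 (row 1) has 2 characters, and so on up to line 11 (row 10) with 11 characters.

Answer: *
**
*-*
****
*---*
**--**
*-*-*-*
********
*-------*
**------**
*-*-----*-*

Derivation:
r0=0: *
r1=1: **
r2=10: *-*
r3=11: ****
r4=100: *---*
r5=101: **--**
r6=110: *-*-*-*
r7=111: ********
r8=1000: *-------*
r9=1001: **------**
r10=1010: *-*-----*-*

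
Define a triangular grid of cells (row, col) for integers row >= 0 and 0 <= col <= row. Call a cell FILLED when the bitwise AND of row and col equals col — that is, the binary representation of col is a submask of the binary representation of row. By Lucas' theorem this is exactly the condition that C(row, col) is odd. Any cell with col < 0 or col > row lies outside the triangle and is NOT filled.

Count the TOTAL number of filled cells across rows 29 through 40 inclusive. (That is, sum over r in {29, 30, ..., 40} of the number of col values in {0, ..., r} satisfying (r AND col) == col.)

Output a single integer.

Answer: 122

Derivation:
r29=11101 pc4: +16 =16
r30=11110 pc4: +16 =32
r31=11111 pc5: +32 =64
r32=100000 pc1: +2 =66
r33=100001 pc2: +4 =70
r34=100010 pc2: +4 =74
r35=100011 pc3: +8 =82
r36=100100 pc2: +4 =86
r37=100101 pc3: +8 =94
r38=100110 pc3: +8 =102
r39=100111 pc4: +16 =118
r40=101000 pc2: +4 =122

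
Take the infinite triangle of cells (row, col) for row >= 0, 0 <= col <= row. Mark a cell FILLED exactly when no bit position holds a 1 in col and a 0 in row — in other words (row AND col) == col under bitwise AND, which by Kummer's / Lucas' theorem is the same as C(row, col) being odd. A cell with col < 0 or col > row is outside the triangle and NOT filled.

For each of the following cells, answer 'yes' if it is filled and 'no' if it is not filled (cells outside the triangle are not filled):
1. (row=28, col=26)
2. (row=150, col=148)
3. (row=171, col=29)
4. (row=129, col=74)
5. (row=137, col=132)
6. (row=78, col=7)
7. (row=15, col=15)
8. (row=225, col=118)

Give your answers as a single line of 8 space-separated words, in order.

Answer: no yes no no no no yes no

Derivation:
(28,26): row=0b11100, col=0b11010, row AND col = 0b11000 = 24; 24 != 26 -> empty
(150,148): row=0b10010110, col=0b10010100, row AND col = 0b10010100 = 148; 148 == 148 -> filled
(171,29): row=0b10101011, col=0b11101, row AND col = 0b1001 = 9; 9 != 29 -> empty
(129,74): row=0b10000001, col=0b1001010, row AND col = 0b0 = 0; 0 != 74 -> empty
(137,132): row=0b10001001, col=0b10000100, row AND col = 0b10000000 = 128; 128 != 132 -> empty
(78,7): row=0b1001110, col=0b111, row AND col = 0b110 = 6; 6 != 7 -> empty
(15,15): row=0b1111, col=0b1111, row AND col = 0b1111 = 15; 15 == 15 -> filled
(225,118): row=0b11100001, col=0b1110110, row AND col = 0b1100000 = 96; 96 != 118 -> empty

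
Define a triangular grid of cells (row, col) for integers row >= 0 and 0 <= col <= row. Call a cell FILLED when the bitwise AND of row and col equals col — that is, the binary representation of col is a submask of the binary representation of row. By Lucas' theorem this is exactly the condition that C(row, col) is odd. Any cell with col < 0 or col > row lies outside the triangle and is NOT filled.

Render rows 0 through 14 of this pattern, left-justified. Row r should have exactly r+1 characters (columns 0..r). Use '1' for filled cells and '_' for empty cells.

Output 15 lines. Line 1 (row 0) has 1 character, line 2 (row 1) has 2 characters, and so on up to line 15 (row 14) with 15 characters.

Answer: 1
11
1_1
1111
1___1
11__11
1_1_1_1
11111111
1_______1
11______11
1_1_____1_1
1111____1111
1___1___1___1
11__11__11__11
1_1_1_1_1_1_1_1

Derivation:
r0=0: 1
r1=1: 11
r2=10: 1_1
r3=11: 1111
r4=100: 1___1
r5=101: 11__11
r6=110: 1_1_1_1
r7=111: 11111111
r8=1000: 1_______1
r9=1001: 11______11
r10=1010: 1_1_____1_1
r11=1011: 1111____1111
r12=1100: 1___1___1___1
r13=1101: 11__11__11__11
r14=1110: 1_1_1_1_1_1_1_1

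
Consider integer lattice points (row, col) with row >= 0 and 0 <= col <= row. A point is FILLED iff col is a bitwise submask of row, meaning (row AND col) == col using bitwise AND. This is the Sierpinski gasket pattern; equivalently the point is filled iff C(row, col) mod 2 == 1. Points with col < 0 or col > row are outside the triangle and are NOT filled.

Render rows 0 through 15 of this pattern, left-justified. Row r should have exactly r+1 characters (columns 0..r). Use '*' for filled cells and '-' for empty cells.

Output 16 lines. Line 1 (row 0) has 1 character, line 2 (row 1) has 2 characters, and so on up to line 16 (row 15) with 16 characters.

r0=0: *
r1=1: **
r2=10: *-*
r3=11: ****
r4=100: *---*
r5=101: **--**
r6=110: *-*-*-*
r7=111: ********
r8=1000: *-------*
r9=1001: **------**
r10=1010: *-*-----*-*
r11=1011: ****----****
r12=1100: *---*---*---*
r13=1101: **--**--**--**
r14=1110: *-*-*-*-*-*-*-*
r15=1111: ****************

Answer: *
**
*-*
****
*---*
**--**
*-*-*-*
********
*-------*
**------**
*-*-----*-*
****----****
*---*---*---*
**--**--**--**
*-*-*-*-*-*-*-*
****************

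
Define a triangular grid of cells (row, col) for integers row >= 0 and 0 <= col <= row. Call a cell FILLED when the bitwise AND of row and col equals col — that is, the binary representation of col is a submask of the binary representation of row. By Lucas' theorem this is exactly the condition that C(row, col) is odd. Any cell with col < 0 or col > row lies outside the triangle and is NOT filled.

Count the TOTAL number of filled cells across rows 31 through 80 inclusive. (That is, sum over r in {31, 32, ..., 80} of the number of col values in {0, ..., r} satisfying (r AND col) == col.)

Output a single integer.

Answer: 684

Derivation:
r31=11111 pc5: +32 =32
r32=100000 pc1: +2 =34
r33=100001 pc2: +4 =38
r34=100010 pc2: +4 =42
r35=100011 pc3: +8 =50
r36=100100 pc2: +4 =54
r37=100101 pc3: +8 =62
r38=100110 pc3: +8 =70
r39=100111 pc4: +16 =86
r40=101000 pc2: +4 =90
r41=101001 pc3: +8 =98
r42=101010 pc3: +8 =106
r43=101011 pc4: +16 =122
r44=101100 pc3: +8 =130
r45=101101 pc4: +16 =146
r46=101110 pc4: +16 =162
r47=101111 pc5: +32 =194
r48=110000 pc2: +4 =198
r49=110001 pc3: +8 =206
r50=110010 pc3: +8 =214
r51=110011 pc4: +16 =230
r52=110100 pc3: +8 =238
r53=110101 pc4: +16 =254
r54=110110 pc4: +16 =270
r55=110111 pc5: +32 =302
r56=111000 pc3: +8 =310
r57=111001 pc4: +16 =326
r58=111010 pc4: +16 =342
r59=111011 pc5: +32 =374
r60=111100 pc4: +16 =390
r61=111101 pc5: +32 =422
r62=111110 pc5: +32 =454
r63=111111 pc6: +64 =518
r64=1000000 pc1: +2 =520
r65=1000001 pc2: +4 =524
r66=1000010 pc2: +4 =528
r67=1000011 pc3: +8 =536
r68=1000100 pc2: +4 =540
r69=1000101 pc3: +8 =548
r70=1000110 pc3: +8 =556
r71=1000111 pc4: +16 =572
r72=1001000 pc2: +4 =576
r73=1001001 pc3: +8 =584
r74=1001010 pc3: +8 =592
r75=1001011 pc4: +16 =608
r76=1001100 pc3: +8 =616
r77=1001101 pc4: +16 =632
r78=1001110 pc4: +16 =648
r79=1001111 pc5: +32 =680
r80=1010000 pc2: +4 =684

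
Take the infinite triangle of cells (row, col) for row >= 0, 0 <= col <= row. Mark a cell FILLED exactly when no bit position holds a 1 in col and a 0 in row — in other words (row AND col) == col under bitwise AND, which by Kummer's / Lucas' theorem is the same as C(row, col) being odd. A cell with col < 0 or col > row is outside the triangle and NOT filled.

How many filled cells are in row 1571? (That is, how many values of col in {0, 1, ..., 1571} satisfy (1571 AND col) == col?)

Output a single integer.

Answer: 32

Derivation:
1571 in binary = 11000100011
popcount(1571) = number of 1-bits in 11000100011 = 5
A col c satisfies (1571 AND c) == c iff every set bit of c is also set in 1571; each of the 5 set bits of 1571 can independently be on or off in c.
count = 2^5 = 32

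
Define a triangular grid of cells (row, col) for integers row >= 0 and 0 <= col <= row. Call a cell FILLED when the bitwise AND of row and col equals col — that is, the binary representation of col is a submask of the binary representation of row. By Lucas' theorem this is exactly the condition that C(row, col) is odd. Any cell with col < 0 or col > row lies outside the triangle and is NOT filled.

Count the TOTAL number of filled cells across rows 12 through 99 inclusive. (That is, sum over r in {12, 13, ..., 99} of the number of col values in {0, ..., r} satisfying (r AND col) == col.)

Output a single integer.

Answer: 1206

Derivation:
r12=1100 pc2: +4 =4
r13=1101 pc3: +8 =12
r14=1110 pc3: +8 =20
r15=1111 pc4: +16 =36
r16=10000 pc1: +2 =38
r17=10001 pc2: +4 =42
r18=10010 pc2: +4 =46
r19=10011 pc3: +8 =54
r20=10100 pc2: +4 =58
r21=10101 pc3: +8 =66
r22=10110 pc3: +8 =74
r23=10111 pc4: +16 =90
r24=11000 pc2: +4 =94
r25=11001 pc3: +8 =102
r26=11010 pc3: +8 =110
r27=11011 pc4: +16 =126
r28=11100 pc3: +8 =134
r29=11101 pc4: +16 =150
r30=11110 pc4: +16 =166
r31=11111 pc5: +32 =198
r32=100000 pc1: +2 =200
r33=100001 pc2: +4 =204
r34=100010 pc2: +4 =208
r35=100011 pc3: +8 =216
r36=100100 pc2: +4 =220
r37=100101 pc3: +8 =228
r38=100110 pc3: +8 =236
r39=100111 pc4: +16 =252
r40=101000 pc2: +4 =256
r41=101001 pc3: +8 =264
r42=101010 pc3: +8 =272
r43=101011 pc4: +16 =288
r44=101100 pc3: +8 =296
r45=101101 pc4: +16 =312
r46=101110 pc4: +16 =328
r47=101111 pc5: +32 =360
r48=110000 pc2: +4 =364
r49=110001 pc3: +8 =372
r50=110010 pc3: +8 =380
r51=110011 pc4: +16 =396
r52=110100 pc3: +8 =404
r53=110101 pc4: +16 =420
r54=110110 pc4: +16 =436
r55=110111 pc5: +32 =468
r56=111000 pc3: +8 =476
r57=111001 pc4: +16 =492
r58=111010 pc4: +16 =508
r59=111011 pc5: +32 =540
r60=111100 pc4: +16 =556
r61=111101 pc5: +32 =588
r62=111110 pc5: +32 =620
r63=111111 pc6: +64 =684
r64=1000000 pc1: +2 =686
r65=1000001 pc2: +4 =690
r66=1000010 pc2: +4 =694
r67=1000011 pc3: +8 =702
r68=1000100 pc2: +4 =706
r69=1000101 pc3: +8 =714
r70=1000110 pc3: +8 =722
r71=1000111 pc4: +16 =738
r72=1001000 pc2: +4 =742
r73=1001001 pc3: +8 =750
r74=1001010 pc3: +8 =758
r75=1001011 pc4: +16 =774
r76=1001100 pc3: +8 =782
r77=1001101 pc4: +16 =798
r78=1001110 pc4: +16 =814
r79=1001111 pc5: +32 =846
r80=1010000 pc2: +4 =850
r81=1010001 pc3: +8 =858
r82=1010010 pc3: +8 =866
r83=1010011 pc4: +16 =882
r84=1010100 pc3: +8 =890
r85=1010101 pc4: +16 =906
r86=1010110 pc4: +16 =922
r87=1010111 pc5: +32 =954
r88=1011000 pc3: +8 =962
r89=1011001 pc4: +16 =978
r90=1011010 pc4: +16 =994
r91=1011011 pc5: +32 =1026
r92=1011100 pc4: +16 =1042
r93=1011101 pc5: +32 =1074
r94=1011110 pc5: +32 =1106
r95=1011111 pc6: +64 =1170
r96=1100000 pc2: +4 =1174
r97=1100001 pc3: +8 =1182
r98=1100010 pc3: +8 =1190
r99=1100011 pc4: +16 =1206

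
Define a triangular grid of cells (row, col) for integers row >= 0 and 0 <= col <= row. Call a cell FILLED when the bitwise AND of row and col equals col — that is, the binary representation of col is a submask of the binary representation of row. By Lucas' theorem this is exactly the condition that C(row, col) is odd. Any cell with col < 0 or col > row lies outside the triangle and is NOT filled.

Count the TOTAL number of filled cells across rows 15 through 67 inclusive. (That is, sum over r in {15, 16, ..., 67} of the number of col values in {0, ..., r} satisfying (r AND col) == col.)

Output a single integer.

r15=1111 pc4: +16 =16
r16=10000 pc1: +2 =18
r17=10001 pc2: +4 =22
r18=10010 pc2: +4 =26
r19=10011 pc3: +8 =34
r20=10100 pc2: +4 =38
r21=10101 pc3: +8 =46
r22=10110 pc3: +8 =54
r23=10111 pc4: +16 =70
r24=11000 pc2: +4 =74
r25=11001 pc3: +8 =82
r26=11010 pc3: +8 =90
r27=11011 pc4: +16 =106
r28=11100 pc3: +8 =114
r29=11101 pc4: +16 =130
r30=11110 pc4: +16 =146
r31=11111 pc5: +32 =178
r32=100000 pc1: +2 =180
r33=100001 pc2: +4 =184
r34=100010 pc2: +4 =188
r35=100011 pc3: +8 =196
r36=100100 pc2: +4 =200
r37=100101 pc3: +8 =208
r38=100110 pc3: +8 =216
r39=100111 pc4: +16 =232
r40=101000 pc2: +4 =236
r41=101001 pc3: +8 =244
r42=101010 pc3: +8 =252
r43=101011 pc4: +16 =268
r44=101100 pc3: +8 =276
r45=101101 pc4: +16 =292
r46=101110 pc4: +16 =308
r47=101111 pc5: +32 =340
r48=110000 pc2: +4 =344
r49=110001 pc3: +8 =352
r50=110010 pc3: +8 =360
r51=110011 pc4: +16 =376
r52=110100 pc3: +8 =384
r53=110101 pc4: +16 =400
r54=110110 pc4: +16 =416
r55=110111 pc5: +32 =448
r56=111000 pc3: +8 =456
r57=111001 pc4: +16 =472
r58=111010 pc4: +16 =488
r59=111011 pc5: +32 =520
r60=111100 pc4: +16 =536
r61=111101 pc5: +32 =568
r62=111110 pc5: +32 =600
r63=111111 pc6: +64 =664
r64=1000000 pc1: +2 =666
r65=1000001 pc2: +4 =670
r66=1000010 pc2: +4 =674
r67=1000011 pc3: +8 =682

Answer: 682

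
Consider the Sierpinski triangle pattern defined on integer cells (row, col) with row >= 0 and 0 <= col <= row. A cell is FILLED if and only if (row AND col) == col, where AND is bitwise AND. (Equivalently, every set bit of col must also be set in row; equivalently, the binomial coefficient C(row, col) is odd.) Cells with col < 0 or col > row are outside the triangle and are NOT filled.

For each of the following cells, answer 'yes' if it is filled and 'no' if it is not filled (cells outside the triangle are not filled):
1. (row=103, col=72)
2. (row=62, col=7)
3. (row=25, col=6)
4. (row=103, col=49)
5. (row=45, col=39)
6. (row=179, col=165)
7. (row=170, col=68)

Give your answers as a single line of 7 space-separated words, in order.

(103,72): row=0b1100111, col=0b1001000, row AND col = 0b1000000 = 64; 64 != 72 -> empty
(62,7): row=0b111110, col=0b111, row AND col = 0b110 = 6; 6 != 7 -> empty
(25,6): row=0b11001, col=0b110, row AND col = 0b0 = 0; 0 != 6 -> empty
(103,49): row=0b1100111, col=0b110001, row AND col = 0b100001 = 33; 33 != 49 -> empty
(45,39): row=0b101101, col=0b100111, row AND col = 0b100101 = 37; 37 != 39 -> empty
(179,165): row=0b10110011, col=0b10100101, row AND col = 0b10100001 = 161; 161 != 165 -> empty
(170,68): row=0b10101010, col=0b1000100, row AND col = 0b0 = 0; 0 != 68 -> empty

Answer: no no no no no no no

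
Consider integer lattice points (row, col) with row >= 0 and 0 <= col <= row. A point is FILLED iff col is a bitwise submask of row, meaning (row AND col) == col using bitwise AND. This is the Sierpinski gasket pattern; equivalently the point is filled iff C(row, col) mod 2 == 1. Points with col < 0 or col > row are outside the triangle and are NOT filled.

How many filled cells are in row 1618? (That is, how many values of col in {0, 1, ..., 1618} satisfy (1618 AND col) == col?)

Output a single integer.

Answer: 32

Derivation:
1618 in binary = 11001010010
popcount(1618) = number of 1-bits in 11001010010 = 5
A col c satisfies (1618 AND c) == c iff every set bit of c is also set in 1618; each of the 5 set bits of 1618 can independently be on or off in c.
count = 2^5 = 32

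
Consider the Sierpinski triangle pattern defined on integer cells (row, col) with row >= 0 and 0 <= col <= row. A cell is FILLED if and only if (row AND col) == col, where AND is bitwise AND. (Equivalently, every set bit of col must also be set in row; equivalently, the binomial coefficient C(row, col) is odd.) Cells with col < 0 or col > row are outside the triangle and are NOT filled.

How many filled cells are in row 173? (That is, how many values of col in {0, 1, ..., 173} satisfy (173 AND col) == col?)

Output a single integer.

173 in binary = 10101101
popcount(173) = number of 1-bits in 10101101 = 5
A col c satisfies (173 AND c) == c iff every set bit of c is also set in 173; each of the 5 set bits of 173 can independently be on or off in c.
count = 2^5 = 32

Answer: 32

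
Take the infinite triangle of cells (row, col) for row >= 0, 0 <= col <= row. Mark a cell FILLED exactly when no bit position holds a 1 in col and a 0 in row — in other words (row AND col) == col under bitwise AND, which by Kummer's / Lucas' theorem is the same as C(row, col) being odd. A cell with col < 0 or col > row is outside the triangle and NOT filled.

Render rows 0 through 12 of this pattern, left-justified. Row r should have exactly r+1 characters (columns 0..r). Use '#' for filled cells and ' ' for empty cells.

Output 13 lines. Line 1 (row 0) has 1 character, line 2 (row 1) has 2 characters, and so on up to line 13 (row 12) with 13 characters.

r0=0: #
r1=1: ##
r2=10: # #
r3=11: ####
r4=100: #   #
r5=101: ##  ##
r6=110: # # # #
r7=111: ########
r8=1000: #       #
r9=1001: ##      ##
r10=1010: # #     # #
r11=1011: ####    ####
r12=1100: #   #   #   #

Answer: #
##
# #
####
#   #
##  ##
# # # #
########
#       #
##      ##
# #     # #
####    ####
#   #   #   #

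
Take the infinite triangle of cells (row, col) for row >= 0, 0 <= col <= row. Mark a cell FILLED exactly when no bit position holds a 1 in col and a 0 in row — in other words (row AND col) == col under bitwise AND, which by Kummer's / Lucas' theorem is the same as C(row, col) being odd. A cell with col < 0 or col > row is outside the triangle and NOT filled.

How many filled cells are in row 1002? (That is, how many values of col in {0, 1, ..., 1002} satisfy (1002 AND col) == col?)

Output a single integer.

1002 in binary = 1111101010
popcount(1002) = number of 1-bits in 1111101010 = 7
A col c satisfies (1002 AND c) == c iff every set bit of c is also set in 1002; each of the 7 set bits of 1002 can independently be on or off in c.
count = 2^7 = 128

Answer: 128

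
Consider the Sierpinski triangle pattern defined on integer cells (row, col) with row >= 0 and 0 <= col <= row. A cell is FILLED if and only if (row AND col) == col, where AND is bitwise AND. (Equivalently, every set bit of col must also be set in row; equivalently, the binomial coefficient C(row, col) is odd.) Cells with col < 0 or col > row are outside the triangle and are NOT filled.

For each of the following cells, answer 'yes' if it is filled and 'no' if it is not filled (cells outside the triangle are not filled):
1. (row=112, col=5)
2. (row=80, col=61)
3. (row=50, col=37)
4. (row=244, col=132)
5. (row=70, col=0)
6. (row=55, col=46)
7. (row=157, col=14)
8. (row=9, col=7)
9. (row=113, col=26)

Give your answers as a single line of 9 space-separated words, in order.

(112,5): row=0b1110000, col=0b101, row AND col = 0b0 = 0; 0 != 5 -> empty
(80,61): row=0b1010000, col=0b111101, row AND col = 0b10000 = 16; 16 != 61 -> empty
(50,37): row=0b110010, col=0b100101, row AND col = 0b100000 = 32; 32 != 37 -> empty
(244,132): row=0b11110100, col=0b10000100, row AND col = 0b10000100 = 132; 132 == 132 -> filled
(70,0): row=0b1000110, col=0b0, row AND col = 0b0 = 0; 0 == 0 -> filled
(55,46): row=0b110111, col=0b101110, row AND col = 0b100110 = 38; 38 != 46 -> empty
(157,14): row=0b10011101, col=0b1110, row AND col = 0b1100 = 12; 12 != 14 -> empty
(9,7): row=0b1001, col=0b111, row AND col = 0b1 = 1; 1 != 7 -> empty
(113,26): row=0b1110001, col=0b11010, row AND col = 0b10000 = 16; 16 != 26 -> empty

Answer: no no no yes yes no no no no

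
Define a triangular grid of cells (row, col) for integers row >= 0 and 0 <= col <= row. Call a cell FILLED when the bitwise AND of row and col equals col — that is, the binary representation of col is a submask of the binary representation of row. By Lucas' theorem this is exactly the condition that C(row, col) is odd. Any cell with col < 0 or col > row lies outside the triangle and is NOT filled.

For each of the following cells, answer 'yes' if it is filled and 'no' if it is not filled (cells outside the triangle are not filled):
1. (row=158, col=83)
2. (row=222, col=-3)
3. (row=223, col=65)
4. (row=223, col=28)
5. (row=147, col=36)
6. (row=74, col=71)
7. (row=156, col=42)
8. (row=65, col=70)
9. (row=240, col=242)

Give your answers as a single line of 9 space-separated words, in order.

Answer: no no yes yes no no no no no

Derivation:
(158,83): row=0b10011110, col=0b1010011, row AND col = 0b10010 = 18; 18 != 83 -> empty
(222,-3): col outside [0, 222] -> not filled
(223,65): row=0b11011111, col=0b1000001, row AND col = 0b1000001 = 65; 65 == 65 -> filled
(223,28): row=0b11011111, col=0b11100, row AND col = 0b11100 = 28; 28 == 28 -> filled
(147,36): row=0b10010011, col=0b100100, row AND col = 0b0 = 0; 0 != 36 -> empty
(74,71): row=0b1001010, col=0b1000111, row AND col = 0b1000010 = 66; 66 != 71 -> empty
(156,42): row=0b10011100, col=0b101010, row AND col = 0b1000 = 8; 8 != 42 -> empty
(65,70): col outside [0, 65] -> not filled
(240,242): col outside [0, 240] -> not filled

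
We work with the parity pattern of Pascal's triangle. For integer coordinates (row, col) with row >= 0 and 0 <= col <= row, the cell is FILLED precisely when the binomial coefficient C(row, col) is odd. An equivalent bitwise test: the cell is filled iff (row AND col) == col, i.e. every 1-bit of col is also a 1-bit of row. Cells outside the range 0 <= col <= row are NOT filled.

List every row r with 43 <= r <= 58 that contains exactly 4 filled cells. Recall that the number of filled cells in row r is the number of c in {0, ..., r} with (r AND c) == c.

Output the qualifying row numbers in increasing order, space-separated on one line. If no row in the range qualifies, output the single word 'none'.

Answer: 48

Derivation:
Row r has 2^popcount(r) filled cells, so we need popcount(r) = log2(4) = 2.
Scan r = 43..58 and keep those with exactly 2 one-bits:
r=43=101011 popcount=4 -> skip
r=44=101100 popcount=3 -> skip
r=45=101101 popcount=4 -> skip
r=46=101110 popcount=4 -> skip
r=47=101111 popcount=5 -> skip
r=48=110000 popcount=2 -> KEEP
r=49=110001 popcount=3 -> skip
r=50=110010 popcount=3 -> skip
r=51=110011 popcount=4 -> skip
r=52=110100 popcount=3 -> skip
r=53=110101 popcount=4 -> skip
r=54=110110 popcount=4 -> skip
r=55=110111 popcount=5 -> skip
r=56=111000 popcount=3 -> skip
r=57=111001 popcount=4 -> skip
r=58=111010 popcount=4 -> skip
Kept rows: 48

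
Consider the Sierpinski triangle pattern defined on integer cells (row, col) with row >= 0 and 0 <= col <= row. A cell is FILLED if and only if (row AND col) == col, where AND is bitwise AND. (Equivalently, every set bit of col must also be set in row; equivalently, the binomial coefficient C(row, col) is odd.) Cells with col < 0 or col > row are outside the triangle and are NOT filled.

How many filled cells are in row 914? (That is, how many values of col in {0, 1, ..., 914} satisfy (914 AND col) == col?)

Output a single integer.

914 in binary = 1110010010
popcount(914) = number of 1-bits in 1110010010 = 5
A col c satisfies (914 AND c) == c iff every set bit of c is also set in 914; each of the 5 set bits of 914 can independently be on or off in c.
count = 2^5 = 32

Answer: 32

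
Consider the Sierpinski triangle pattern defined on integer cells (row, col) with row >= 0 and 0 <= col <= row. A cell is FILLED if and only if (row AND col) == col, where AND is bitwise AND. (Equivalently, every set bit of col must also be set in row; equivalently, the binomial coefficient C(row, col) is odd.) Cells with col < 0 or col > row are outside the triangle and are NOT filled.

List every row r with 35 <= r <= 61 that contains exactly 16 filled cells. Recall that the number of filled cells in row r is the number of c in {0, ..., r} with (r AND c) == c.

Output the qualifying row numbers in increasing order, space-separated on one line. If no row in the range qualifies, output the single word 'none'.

Row r has 2^popcount(r) filled cells, so we need popcount(r) = log2(16) = 4.
Scan r = 35..61 and keep those with exactly 4 one-bits:
r=35=100011 popcount=3 -> skip
r=36=100100 popcount=2 -> skip
r=37=100101 popcount=3 -> skip
r=38=100110 popcount=3 -> skip
r=39=100111 popcount=4 -> KEEP
r=40=101000 popcount=2 -> skip
r=41=101001 popcount=3 -> skip
r=42=101010 popcount=3 -> skip
r=43=101011 popcount=4 -> KEEP
r=44=101100 popcount=3 -> skip
r=45=101101 popcount=4 -> KEEP
r=46=101110 popcount=4 -> KEEP
r=47=101111 popcount=5 -> skip
r=48=110000 popcount=2 -> skip
r=49=110001 popcount=3 -> skip
r=50=110010 popcount=3 -> skip
r=51=110011 popcount=4 -> KEEP
r=52=110100 popcount=3 -> skip
r=53=110101 popcount=4 -> KEEP
r=54=110110 popcount=4 -> KEEP
r=55=110111 popcount=5 -> skip
r=56=111000 popcount=3 -> skip
r=57=111001 popcount=4 -> KEEP
r=58=111010 popcount=4 -> KEEP
r=59=111011 popcount=5 -> skip
r=60=111100 popcount=4 -> KEEP
r=61=111101 popcount=5 -> skip
Kept rows: 39 43 45 46 51 53 54 57 58 60

Answer: 39 43 45 46 51 53 54 57 58 60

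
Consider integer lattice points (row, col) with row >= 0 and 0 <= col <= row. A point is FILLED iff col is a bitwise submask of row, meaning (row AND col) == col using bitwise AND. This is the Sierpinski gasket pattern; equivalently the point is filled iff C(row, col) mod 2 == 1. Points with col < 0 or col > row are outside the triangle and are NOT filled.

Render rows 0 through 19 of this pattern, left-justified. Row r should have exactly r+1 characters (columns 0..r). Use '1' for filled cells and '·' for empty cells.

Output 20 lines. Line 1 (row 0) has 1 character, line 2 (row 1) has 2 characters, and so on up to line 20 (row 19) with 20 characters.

Answer: 1
11
1·1
1111
1···1
11··11
1·1·1·1
11111111
1·······1
11······11
1·1·····1·1
1111····1111
1···1···1···1
11··11··11··11
1·1·1·1·1·1·1·1
1111111111111111
1···············1
11··············11
1·1·············1·1
1111············1111

Derivation:
r0=0: 1
r1=1: 11
r2=10: 1·1
r3=11: 1111
r4=100: 1···1
r5=101: 11··11
r6=110: 1·1·1·1
r7=111: 11111111
r8=1000: 1·······1
r9=1001: 11······11
r10=1010: 1·1·····1·1
r11=1011: 1111····1111
r12=1100: 1···1···1···1
r13=1101: 11··11··11··11
r14=1110: 1·1·1·1·1·1·1·1
r15=1111: 1111111111111111
r16=10000: 1···············1
r17=10001: 11··············11
r18=10010: 1·1·············1·1
r19=10011: 1111············1111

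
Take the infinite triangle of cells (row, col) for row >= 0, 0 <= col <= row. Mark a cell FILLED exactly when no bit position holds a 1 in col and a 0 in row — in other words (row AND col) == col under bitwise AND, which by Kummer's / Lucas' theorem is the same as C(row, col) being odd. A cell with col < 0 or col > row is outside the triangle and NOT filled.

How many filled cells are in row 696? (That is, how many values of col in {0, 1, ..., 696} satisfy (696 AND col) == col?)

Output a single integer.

Answer: 32

Derivation:
696 in binary = 1010111000
popcount(696) = number of 1-bits in 1010111000 = 5
A col c satisfies (696 AND c) == c iff every set bit of c is also set in 696; each of the 5 set bits of 696 can independently be on or off in c.
count = 2^5 = 32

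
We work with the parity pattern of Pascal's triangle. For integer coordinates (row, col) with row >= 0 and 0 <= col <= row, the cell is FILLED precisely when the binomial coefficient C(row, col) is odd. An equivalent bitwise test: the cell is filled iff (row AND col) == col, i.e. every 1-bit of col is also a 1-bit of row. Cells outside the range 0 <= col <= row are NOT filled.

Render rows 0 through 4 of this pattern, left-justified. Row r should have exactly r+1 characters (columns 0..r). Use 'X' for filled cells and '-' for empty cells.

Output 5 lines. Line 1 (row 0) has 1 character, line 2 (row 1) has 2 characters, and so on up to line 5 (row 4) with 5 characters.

Answer: X
XX
X-X
XXXX
X---X

Derivation:
r0=0: X
r1=1: XX
r2=10: X-X
r3=11: XXXX
r4=100: X---X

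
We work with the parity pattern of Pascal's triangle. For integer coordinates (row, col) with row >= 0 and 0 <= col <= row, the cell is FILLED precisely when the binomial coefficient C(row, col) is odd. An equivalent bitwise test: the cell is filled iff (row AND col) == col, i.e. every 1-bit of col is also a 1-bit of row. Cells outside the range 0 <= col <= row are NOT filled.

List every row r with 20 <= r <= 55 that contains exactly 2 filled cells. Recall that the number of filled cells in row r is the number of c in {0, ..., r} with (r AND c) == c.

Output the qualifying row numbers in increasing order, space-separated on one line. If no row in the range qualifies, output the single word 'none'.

Answer: 32

Derivation:
Row r has 2^popcount(r) filled cells, so we need popcount(r) = log2(2) = 1.
Scan r = 20..55 and keep those with exactly 1 one-bits:
r=20=10100 popcount=2 -> skip
r=21=10101 popcount=3 -> skip
r=22=10110 popcount=3 -> skip
r=23=10111 popcount=4 -> skip
r=24=11000 popcount=2 -> skip
r=25=11001 popcount=3 -> skip
r=26=11010 popcount=3 -> skip
r=27=11011 popcount=4 -> skip
r=28=11100 popcount=3 -> skip
r=29=11101 popcount=4 -> skip
r=30=11110 popcount=4 -> skip
r=31=11111 popcount=5 -> skip
r=32=100000 popcount=1 -> KEEP
r=33=100001 popcount=2 -> skip
r=34=100010 popcount=2 -> skip
r=35=100011 popcount=3 -> skip
r=36=100100 popcount=2 -> skip
r=37=100101 popcount=3 -> skip
r=38=100110 popcount=3 -> skip
r=39=100111 popcount=4 -> skip
r=40=101000 popcount=2 -> skip
r=41=101001 popcount=3 -> skip
r=42=101010 popcount=3 -> skip
r=43=101011 popcount=4 -> skip
r=44=101100 popcount=3 -> skip
r=45=101101 popcount=4 -> skip
r=46=101110 popcount=4 -> skip
r=47=101111 popcount=5 -> skip
r=48=110000 popcount=2 -> skip
r=49=110001 popcount=3 -> skip
r=50=110010 popcount=3 -> skip
r=51=110011 popcount=4 -> skip
r=52=110100 popcount=3 -> skip
r=53=110101 popcount=4 -> skip
r=54=110110 popcount=4 -> skip
r=55=110111 popcount=5 -> skip
Kept rows: 32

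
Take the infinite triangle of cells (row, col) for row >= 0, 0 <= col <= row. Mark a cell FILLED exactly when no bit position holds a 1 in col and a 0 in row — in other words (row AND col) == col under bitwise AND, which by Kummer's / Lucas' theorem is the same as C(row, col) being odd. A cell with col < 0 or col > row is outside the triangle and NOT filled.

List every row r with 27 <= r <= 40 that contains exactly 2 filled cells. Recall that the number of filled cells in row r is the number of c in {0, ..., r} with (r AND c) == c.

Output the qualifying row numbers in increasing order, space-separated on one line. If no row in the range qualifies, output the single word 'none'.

Row r has 2^popcount(r) filled cells, so we need popcount(r) = log2(2) = 1.
Scan r = 27..40 and keep those with exactly 1 one-bits:
r=27=11011 popcount=4 -> skip
r=28=11100 popcount=3 -> skip
r=29=11101 popcount=4 -> skip
r=30=11110 popcount=4 -> skip
r=31=11111 popcount=5 -> skip
r=32=100000 popcount=1 -> KEEP
r=33=100001 popcount=2 -> skip
r=34=100010 popcount=2 -> skip
r=35=100011 popcount=3 -> skip
r=36=100100 popcount=2 -> skip
r=37=100101 popcount=3 -> skip
r=38=100110 popcount=3 -> skip
r=39=100111 popcount=4 -> skip
r=40=101000 popcount=2 -> skip
Kept rows: 32

Answer: 32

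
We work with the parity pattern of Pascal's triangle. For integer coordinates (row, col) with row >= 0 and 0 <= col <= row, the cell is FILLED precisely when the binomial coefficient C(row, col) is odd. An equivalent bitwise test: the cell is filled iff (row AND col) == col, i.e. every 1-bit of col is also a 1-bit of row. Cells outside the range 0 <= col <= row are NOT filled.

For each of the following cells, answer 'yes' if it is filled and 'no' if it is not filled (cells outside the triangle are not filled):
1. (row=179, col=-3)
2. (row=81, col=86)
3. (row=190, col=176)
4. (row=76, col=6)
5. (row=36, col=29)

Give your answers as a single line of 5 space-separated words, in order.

(179,-3): col outside [0, 179] -> not filled
(81,86): col outside [0, 81] -> not filled
(190,176): row=0b10111110, col=0b10110000, row AND col = 0b10110000 = 176; 176 == 176 -> filled
(76,6): row=0b1001100, col=0b110, row AND col = 0b100 = 4; 4 != 6 -> empty
(36,29): row=0b100100, col=0b11101, row AND col = 0b100 = 4; 4 != 29 -> empty

Answer: no no yes no no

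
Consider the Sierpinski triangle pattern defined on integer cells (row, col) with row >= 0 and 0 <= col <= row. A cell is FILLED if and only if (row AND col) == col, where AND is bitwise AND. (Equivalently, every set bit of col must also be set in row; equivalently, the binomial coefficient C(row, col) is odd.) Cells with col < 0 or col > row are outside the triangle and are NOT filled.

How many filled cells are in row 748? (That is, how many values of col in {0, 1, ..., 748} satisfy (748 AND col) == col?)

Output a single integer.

Answer: 64

Derivation:
748 in binary = 1011101100
popcount(748) = number of 1-bits in 1011101100 = 6
A col c satisfies (748 AND c) == c iff every set bit of c is also set in 748; each of the 6 set bits of 748 can independently be on or off in c.
count = 2^6 = 64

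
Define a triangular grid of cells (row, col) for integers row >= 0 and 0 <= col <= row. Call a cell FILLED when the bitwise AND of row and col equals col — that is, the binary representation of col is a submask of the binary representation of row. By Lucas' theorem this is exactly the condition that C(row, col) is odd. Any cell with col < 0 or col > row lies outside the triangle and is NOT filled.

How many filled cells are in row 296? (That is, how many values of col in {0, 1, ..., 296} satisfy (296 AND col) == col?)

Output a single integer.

Answer: 8

Derivation:
296 in binary = 100101000
popcount(296) = number of 1-bits in 100101000 = 3
A col c satisfies (296 AND c) == c iff every set bit of c is also set in 296; each of the 3 set bits of 296 can independently be on or off in c.
count = 2^3 = 8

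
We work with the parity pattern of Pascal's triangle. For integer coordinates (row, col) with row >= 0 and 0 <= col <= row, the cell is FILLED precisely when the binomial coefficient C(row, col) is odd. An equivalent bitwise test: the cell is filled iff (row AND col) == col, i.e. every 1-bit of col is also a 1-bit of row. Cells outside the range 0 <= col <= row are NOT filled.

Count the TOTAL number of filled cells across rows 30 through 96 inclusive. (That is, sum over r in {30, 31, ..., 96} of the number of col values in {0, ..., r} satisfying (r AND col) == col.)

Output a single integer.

Answer: 1024

Derivation:
r30=11110 pc4: +16 =16
r31=11111 pc5: +32 =48
r32=100000 pc1: +2 =50
r33=100001 pc2: +4 =54
r34=100010 pc2: +4 =58
r35=100011 pc3: +8 =66
r36=100100 pc2: +4 =70
r37=100101 pc3: +8 =78
r38=100110 pc3: +8 =86
r39=100111 pc4: +16 =102
r40=101000 pc2: +4 =106
r41=101001 pc3: +8 =114
r42=101010 pc3: +8 =122
r43=101011 pc4: +16 =138
r44=101100 pc3: +8 =146
r45=101101 pc4: +16 =162
r46=101110 pc4: +16 =178
r47=101111 pc5: +32 =210
r48=110000 pc2: +4 =214
r49=110001 pc3: +8 =222
r50=110010 pc3: +8 =230
r51=110011 pc4: +16 =246
r52=110100 pc3: +8 =254
r53=110101 pc4: +16 =270
r54=110110 pc4: +16 =286
r55=110111 pc5: +32 =318
r56=111000 pc3: +8 =326
r57=111001 pc4: +16 =342
r58=111010 pc4: +16 =358
r59=111011 pc5: +32 =390
r60=111100 pc4: +16 =406
r61=111101 pc5: +32 =438
r62=111110 pc5: +32 =470
r63=111111 pc6: +64 =534
r64=1000000 pc1: +2 =536
r65=1000001 pc2: +4 =540
r66=1000010 pc2: +4 =544
r67=1000011 pc3: +8 =552
r68=1000100 pc2: +4 =556
r69=1000101 pc3: +8 =564
r70=1000110 pc3: +8 =572
r71=1000111 pc4: +16 =588
r72=1001000 pc2: +4 =592
r73=1001001 pc3: +8 =600
r74=1001010 pc3: +8 =608
r75=1001011 pc4: +16 =624
r76=1001100 pc3: +8 =632
r77=1001101 pc4: +16 =648
r78=1001110 pc4: +16 =664
r79=1001111 pc5: +32 =696
r80=1010000 pc2: +4 =700
r81=1010001 pc3: +8 =708
r82=1010010 pc3: +8 =716
r83=1010011 pc4: +16 =732
r84=1010100 pc3: +8 =740
r85=1010101 pc4: +16 =756
r86=1010110 pc4: +16 =772
r87=1010111 pc5: +32 =804
r88=1011000 pc3: +8 =812
r89=1011001 pc4: +16 =828
r90=1011010 pc4: +16 =844
r91=1011011 pc5: +32 =876
r92=1011100 pc4: +16 =892
r93=1011101 pc5: +32 =924
r94=1011110 pc5: +32 =956
r95=1011111 pc6: +64 =1020
r96=1100000 pc2: +4 =1024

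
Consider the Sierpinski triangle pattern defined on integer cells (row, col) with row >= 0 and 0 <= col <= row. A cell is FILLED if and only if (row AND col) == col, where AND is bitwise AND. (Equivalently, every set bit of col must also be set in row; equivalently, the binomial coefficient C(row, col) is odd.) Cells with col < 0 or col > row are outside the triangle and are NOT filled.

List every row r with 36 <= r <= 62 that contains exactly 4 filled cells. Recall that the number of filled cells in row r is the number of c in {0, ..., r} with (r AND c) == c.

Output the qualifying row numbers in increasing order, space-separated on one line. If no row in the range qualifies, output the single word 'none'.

Answer: 36 40 48

Derivation:
Row r has 2^popcount(r) filled cells, so we need popcount(r) = log2(4) = 2.
Scan r = 36..62 and keep those with exactly 2 one-bits:
r=36=100100 popcount=2 -> KEEP
r=37=100101 popcount=3 -> skip
r=38=100110 popcount=3 -> skip
r=39=100111 popcount=4 -> skip
r=40=101000 popcount=2 -> KEEP
r=41=101001 popcount=3 -> skip
r=42=101010 popcount=3 -> skip
r=43=101011 popcount=4 -> skip
r=44=101100 popcount=3 -> skip
r=45=101101 popcount=4 -> skip
r=46=101110 popcount=4 -> skip
r=47=101111 popcount=5 -> skip
r=48=110000 popcount=2 -> KEEP
r=49=110001 popcount=3 -> skip
r=50=110010 popcount=3 -> skip
r=51=110011 popcount=4 -> skip
r=52=110100 popcount=3 -> skip
r=53=110101 popcount=4 -> skip
r=54=110110 popcount=4 -> skip
r=55=110111 popcount=5 -> skip
r=56=111000 popcount=3 -> skip
r=57=111001 popcount=4 -> skip
r=58=111010 popcount=4 -> skip
r=59=111011 popcount=5 -> skip
r=60=111100 popcount=4 -> skip
r=61=111101 popcount=5 -> skip
r=62=111110 popcount=5 -> skip
Kept rows: 36 40 48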